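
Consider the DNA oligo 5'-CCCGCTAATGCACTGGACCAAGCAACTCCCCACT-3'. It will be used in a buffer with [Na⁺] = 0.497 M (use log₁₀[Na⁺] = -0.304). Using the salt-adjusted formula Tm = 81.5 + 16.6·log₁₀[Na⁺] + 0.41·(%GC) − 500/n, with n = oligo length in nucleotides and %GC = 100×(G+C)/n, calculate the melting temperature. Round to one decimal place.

Length n = 34. C=15, A=9, G=5, T=5
G+C = 20, so %GC = 20/34 × 100 = 58.824%
Salt term: 16.6 × (-0.304) = -5.046
GC term: 0.41 × 58.824 = 24.118; length term: −500/34 = −14.706
Tm = 81.5 + (-5.046) + 24.118 − 14.706 = 85.866 → 85.9°C

85.9°C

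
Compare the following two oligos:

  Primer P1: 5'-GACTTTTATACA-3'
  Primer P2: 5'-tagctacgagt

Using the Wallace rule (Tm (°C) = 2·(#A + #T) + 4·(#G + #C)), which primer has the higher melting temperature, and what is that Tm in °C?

Primer P1: A+T=9, G+C=3 → Tm = 2(9)+4(3) = 30°C
Primer P2: A+T=6, G+C=5 → Tm = 2(6)+4(5) = 32°C
30°C vs 32°C → primer P2 is higher.

Primer P2, 32°C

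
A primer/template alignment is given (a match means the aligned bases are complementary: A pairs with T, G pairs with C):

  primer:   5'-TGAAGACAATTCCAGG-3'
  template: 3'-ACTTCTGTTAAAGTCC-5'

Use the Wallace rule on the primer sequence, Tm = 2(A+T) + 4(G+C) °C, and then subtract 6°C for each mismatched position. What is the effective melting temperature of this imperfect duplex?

40°C

Primer base counts: A=6, T=3, G=4, C=3 → A+T=9, G+C=7
Perfect-match Tm = 2(9) + 4(7) = 18 + 28 = 46°C
Mismatches (positions where the bases are not complementary): 1 (at position 12)
Effective Tm = 46 − 1×6 = 46 − 6 = 40°C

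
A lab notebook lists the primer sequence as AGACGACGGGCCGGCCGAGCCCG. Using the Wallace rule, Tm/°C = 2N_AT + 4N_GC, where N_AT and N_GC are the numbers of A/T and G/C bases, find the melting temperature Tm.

84°C

Scanning the sequence gives G=10, C=9, T=0, A=4.
A+T = 4, G+C = 19
Tm = 2(4) + 4(19) = 8 + 76 = 84°C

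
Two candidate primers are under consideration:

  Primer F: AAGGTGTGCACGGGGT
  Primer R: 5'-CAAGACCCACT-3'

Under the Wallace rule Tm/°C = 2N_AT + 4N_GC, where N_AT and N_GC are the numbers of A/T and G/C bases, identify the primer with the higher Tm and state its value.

Primer F: A+T=6, G+C=10 → Tm = 2(6)+4(10) = 52°C
Primer R: A+T=5, G+C=6 → Tm = 2(5)+4(6) = 34°C
52°C vs 34°C → primer F is higher.

Primer F, 52°C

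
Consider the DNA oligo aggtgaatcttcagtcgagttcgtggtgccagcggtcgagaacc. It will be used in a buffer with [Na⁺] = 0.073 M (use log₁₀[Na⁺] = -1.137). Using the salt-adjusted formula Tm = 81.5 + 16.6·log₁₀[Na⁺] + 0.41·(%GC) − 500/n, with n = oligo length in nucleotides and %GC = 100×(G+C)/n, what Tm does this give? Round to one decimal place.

74.6°C

Length n = 44. T=10, C=10, A=9, G=15
G+C = 25, so %GC = 25/44 × 100 = 56.818%
Salt term: 16.6 × (-1.137) = -18.874
GC term: 0.41 × 56.818 = 23.295; length term: −500/44 = −11.364
Tm = 81.5 + (-18.874) + 23.295 − 11.364 = 74.557 → 74.6°C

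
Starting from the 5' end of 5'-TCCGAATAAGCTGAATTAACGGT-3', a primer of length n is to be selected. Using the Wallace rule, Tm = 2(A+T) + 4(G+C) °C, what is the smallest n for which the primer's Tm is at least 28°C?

n = 10

First 9 bases: TCCGAATAA → Tm = 24°C (< 28°C)
First 10 bases: TCCGAATAAG → Tm = 28°C (≥ 28°C)
Since every base adds ≥2°C, Tm only increases with n, so the threshold is first crossed at n = 10.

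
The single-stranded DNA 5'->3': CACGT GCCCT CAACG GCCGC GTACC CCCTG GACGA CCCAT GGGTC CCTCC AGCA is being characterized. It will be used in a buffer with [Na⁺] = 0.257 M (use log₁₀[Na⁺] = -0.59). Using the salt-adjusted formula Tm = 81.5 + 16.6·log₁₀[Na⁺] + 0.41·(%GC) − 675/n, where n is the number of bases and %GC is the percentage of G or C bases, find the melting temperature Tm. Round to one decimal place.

Length n = 54. Base counts: T=7, C=25, A=9, G=13
G+C = 38, so %GC = 38/54 × 100 = 70.37%
Salt term: 16.6 × (-0.59) = -9.794
GC term: 0.41 × 70.37 = 28.852; length term: −675/54 = −12.5
Tm = 81.5 + (-9.794) + 28.852 − 12.5 = 88.058 → 88.1°C

88.1°C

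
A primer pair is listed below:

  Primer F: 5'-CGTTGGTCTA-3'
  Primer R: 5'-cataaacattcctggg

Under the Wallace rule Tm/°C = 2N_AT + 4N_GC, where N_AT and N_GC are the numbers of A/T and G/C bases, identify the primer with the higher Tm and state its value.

Primer F: A+T=5, G+C=5 → Tm = 2(5)+4(5) = 30°C
Primer R: A+T=9, G+C=7 → Tm = 2(9)+4(7) = 46°C
30°C vs 46°C → primer R is higher.

Primer R, 46°C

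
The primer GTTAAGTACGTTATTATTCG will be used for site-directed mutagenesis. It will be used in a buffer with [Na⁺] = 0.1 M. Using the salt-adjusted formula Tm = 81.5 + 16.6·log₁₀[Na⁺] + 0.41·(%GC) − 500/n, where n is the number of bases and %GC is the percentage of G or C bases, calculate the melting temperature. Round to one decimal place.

Length n = 20. Counting bases: T=9, G=4, C=2, A=5
G+C = 6, so %GC = 6/20 × 100 = 30%
Salt term: 16.6 × (-1) = -16.6
GC term: 0.41 × 30 = 12.3; length term: −500/20 = −25
Tm = 81.5 + (-16.6) + 12.3 − 25 = 52.2 → 52.2°C

52.2°C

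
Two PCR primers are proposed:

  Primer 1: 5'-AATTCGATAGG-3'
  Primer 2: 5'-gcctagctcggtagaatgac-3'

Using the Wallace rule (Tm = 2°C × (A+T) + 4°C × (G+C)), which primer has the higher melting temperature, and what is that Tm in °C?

Primer 1: A+T=7, G+C=4 → Tm = 2(7)+4(4) = 30°C
Primer 2: A+T=9, G+C=11 → Tm = 2(9)+4(11) = 62°C
30°C vs 62°C → primer 2 is higher.

Primer 2, 62°C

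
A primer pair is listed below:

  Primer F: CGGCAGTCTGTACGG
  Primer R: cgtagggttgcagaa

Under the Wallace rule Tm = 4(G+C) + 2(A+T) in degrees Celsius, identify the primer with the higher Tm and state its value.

Primer F: A+T=5, G+C=10 → Tm = 2(5)+4(10) = 50°C
Primer R: A+T=7, G+C=8 → Tm = 2(7)+4(8) = 46°C
50°C vs 46°C → primer F is higher.

Primer F, 50°C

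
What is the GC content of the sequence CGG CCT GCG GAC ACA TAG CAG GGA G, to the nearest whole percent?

68%

Counting bases: A=6, T=2, C=7, G=10
G+C = 10 + 7 = 17 out of 25 bases
%GC = 17/25 × 100 = 68% ≈ 68%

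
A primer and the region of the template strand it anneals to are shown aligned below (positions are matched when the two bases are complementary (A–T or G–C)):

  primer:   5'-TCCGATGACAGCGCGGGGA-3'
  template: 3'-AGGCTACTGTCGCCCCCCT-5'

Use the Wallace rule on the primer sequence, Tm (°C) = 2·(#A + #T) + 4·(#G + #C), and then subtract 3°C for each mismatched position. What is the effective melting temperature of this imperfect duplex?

Primer base counts: A=4, T=2, G=8, C=5 → A+T=6, G+C=13
Perfect-match Tm = 2(6) + 4(13) = 12 + 52 = 64°C
Mismatches (positions where the bases are not complementary): 1 (at position 14)
Effective Tm = 64 − 1×3 = 64 − 3 = 61°C

61°C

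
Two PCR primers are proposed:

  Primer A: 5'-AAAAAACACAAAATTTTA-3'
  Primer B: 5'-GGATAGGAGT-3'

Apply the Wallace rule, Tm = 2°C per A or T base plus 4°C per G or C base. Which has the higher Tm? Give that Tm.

Primer A: A+T=16, G+C=2 → Tm = 2(16)+4(2) = 40°C
Primer B: A+T=5, G+C=5 → Tm = 2(5)+4(5) = 30°C
40°C vs 30°C → primer A is higher.

Primer A, 40°C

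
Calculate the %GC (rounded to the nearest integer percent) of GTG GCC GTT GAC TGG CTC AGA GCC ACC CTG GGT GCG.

Scanning the sequence gives C=11, G=14, A=4, T=7.
G+C = 14 + 11 = 25 out of 36 bases
%GC = 25/36 × 100 = 69.44% ≈ 69%

69%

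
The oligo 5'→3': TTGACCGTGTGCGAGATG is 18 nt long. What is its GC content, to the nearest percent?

C=3, G=7, T=5, A=3
G+C = 7 + 3 = 10 out of 18 bases
%GC = 10/18 × 100 = 55.56% ≈ 56%

56%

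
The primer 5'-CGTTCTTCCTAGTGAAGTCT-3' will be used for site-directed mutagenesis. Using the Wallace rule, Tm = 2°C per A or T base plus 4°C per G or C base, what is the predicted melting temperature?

Base counts: G=4, A=3, C=5, T=8
A+T = 11, G+C = 9
Tm = 2×11 + 4×9 = 58°C

58°C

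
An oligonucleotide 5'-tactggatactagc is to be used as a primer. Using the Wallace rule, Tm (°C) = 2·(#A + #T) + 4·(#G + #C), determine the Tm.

Counting bases: A=4, C=3, T=4, G=3
A+T = 8, G+C = 6
Tm = 2(8) + 4(6) = 16 + 24 = 40°C

40°C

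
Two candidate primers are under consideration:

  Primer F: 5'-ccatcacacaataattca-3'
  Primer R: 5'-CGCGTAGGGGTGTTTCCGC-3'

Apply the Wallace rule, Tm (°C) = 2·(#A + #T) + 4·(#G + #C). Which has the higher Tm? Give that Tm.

Primer F: A+T=12, G+C=6 → Tm = 2(12)+4(6) = 48°C
Primer R: A+T=6, G+C=13 → Tm = 2(6)+4(13) = 64°C
48°C vs 64°C → primer R is higher.

Primer R, 64°C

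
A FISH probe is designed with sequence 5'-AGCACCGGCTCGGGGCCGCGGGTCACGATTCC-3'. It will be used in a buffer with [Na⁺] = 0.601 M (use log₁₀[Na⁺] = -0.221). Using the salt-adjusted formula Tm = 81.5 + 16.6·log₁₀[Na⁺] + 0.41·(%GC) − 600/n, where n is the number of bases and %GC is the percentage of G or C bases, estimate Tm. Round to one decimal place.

Length n = 32. Base counts: A=4, T=4, C=12, G=12
G+C = 24, so %GC = 24/32 × 100 = 75%
Salt term: 16.6 × (-0.221) = -3.669
GC term: 0.41 × 75 = 30.75; length term: −600/32 = −18.75
Tm = 81.5 + (-3.669) + 30.75 − 18.75 = 89.831 → 89.8°C

89.8°C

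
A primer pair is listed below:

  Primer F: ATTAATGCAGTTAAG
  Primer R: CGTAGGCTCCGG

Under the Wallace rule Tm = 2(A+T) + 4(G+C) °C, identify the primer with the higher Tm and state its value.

Primer R, 42°C

Primer F: A+T=11, G+C=4 → Tm = 2(11)+4(4) = 38°C
Primer R: A+T=3, G+C=9 → Tm = 2(3)+4(9) = 42°C
38°C vs 42°C → primer R is higher.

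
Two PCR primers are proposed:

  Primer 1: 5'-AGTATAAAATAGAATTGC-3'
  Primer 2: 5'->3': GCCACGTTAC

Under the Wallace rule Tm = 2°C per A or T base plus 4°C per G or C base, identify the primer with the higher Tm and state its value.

Primer 1: A+T=14, G+C=4 → Tm = 2(14)+4(4) = 44°C
Primer 2: A+T=4, G+C=6 → Tm = 2(4)+4(6) = 32°C
44°C vs 32°C → primer 1 is higher.

Primer 1, 44°C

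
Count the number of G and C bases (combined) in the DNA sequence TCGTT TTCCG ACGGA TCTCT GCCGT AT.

14

Base counts: G=6, C=8, T=10, A=3
G+C = 6 + 8 = 14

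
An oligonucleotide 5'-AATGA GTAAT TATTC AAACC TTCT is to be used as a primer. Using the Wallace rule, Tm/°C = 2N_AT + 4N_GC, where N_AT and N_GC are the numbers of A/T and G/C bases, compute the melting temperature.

60°C

Base counts: C=4, G=2, A=9, T=9
AT pairs contribute 18, GC pairs contribute 6.
Tm = 2×18 + 4×6 = 60°C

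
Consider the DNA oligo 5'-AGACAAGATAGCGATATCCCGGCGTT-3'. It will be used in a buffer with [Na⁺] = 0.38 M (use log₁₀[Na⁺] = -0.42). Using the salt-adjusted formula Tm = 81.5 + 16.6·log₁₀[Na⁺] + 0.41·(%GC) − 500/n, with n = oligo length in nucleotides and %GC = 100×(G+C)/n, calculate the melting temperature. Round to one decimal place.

Length n = 26. C=6, T=5, A=8, G=7
G+C = 13, so %GC = 13/26 × 100 = 50%
Salt term: 16.6 × (-0.42) = -6.972
GC term: 0.41 × 50 = 20.5; length term: −500/26 = −19.231
Tm = 81.5 + (-6.972) + 20.5 − 19.231 = 75.797 → 75.8°C

75.8°C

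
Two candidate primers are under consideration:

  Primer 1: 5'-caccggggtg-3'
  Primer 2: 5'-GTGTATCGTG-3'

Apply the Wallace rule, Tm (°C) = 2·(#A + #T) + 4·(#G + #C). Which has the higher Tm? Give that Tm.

Primer 1, 36°C

Primer 1: A+T=2, G+C=8 → Tm = 2(2)+4(8) = 36°C
Primer 2: A+T=5, G+C=5 → Tm = 2(5)+4(5) = 30°C
36°C vs 30°C → primer 1 is higher.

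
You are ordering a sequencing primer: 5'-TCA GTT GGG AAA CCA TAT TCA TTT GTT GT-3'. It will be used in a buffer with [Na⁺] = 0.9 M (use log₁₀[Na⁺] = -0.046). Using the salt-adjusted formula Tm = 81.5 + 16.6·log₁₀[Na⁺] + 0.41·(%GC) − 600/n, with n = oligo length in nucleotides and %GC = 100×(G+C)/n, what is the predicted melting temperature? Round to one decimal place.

Length n = 29. Base counts: G=6, A=7, T=12, C=4
G+C = 10, so %GC = 10/29 × 100 = 34.483%
Salt term: 16.6 × (-0.046) = -0.764
GC term: 0.41 × 34.483 = 14.138; length term: −600/29 = −20.69
Tm = 81.5 + (-0.764) + 14.138 − 20.69 = 74.184 → 74.2°C

74.2°C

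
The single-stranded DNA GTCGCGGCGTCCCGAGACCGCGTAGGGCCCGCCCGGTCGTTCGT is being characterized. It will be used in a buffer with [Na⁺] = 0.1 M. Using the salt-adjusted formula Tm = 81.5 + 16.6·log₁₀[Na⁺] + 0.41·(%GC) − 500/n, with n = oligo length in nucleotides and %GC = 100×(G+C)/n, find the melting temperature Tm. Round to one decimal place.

Length n = 44. Scanning the sequence gives C=17, T=7, G=17, A=3.
G+C = 34, so %GC = 34/44 × 100 = 77.273%
Salt term: 16.6 × (-1) = -16.6
GC term: 0.41 × 77.273 = 31.682; length term: −500/44 = −11.364
Tm = 81.5 + (-16.6) + 31.682 − 11.364 = 85.218 → 85.2°C

85.2°C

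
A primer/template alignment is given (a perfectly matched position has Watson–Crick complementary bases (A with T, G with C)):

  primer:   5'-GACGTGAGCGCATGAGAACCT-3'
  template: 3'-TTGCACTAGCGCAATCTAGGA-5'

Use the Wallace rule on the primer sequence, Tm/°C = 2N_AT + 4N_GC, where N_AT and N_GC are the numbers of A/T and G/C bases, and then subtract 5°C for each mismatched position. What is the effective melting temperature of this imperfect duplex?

41°C

Primer base counts: A=6, T=3, G=7, C=5 → A+T=9, G+C=12
Perfect-match Tm = 2(9) + 4(12) = 18 + 48 = 66°C
Mismatches (positions where the bases are not complementary): 5 (at positions 1, 8, 12, 14, 18)
Effective Tm = 66 − 5×5 = 66 − 25 = 41°C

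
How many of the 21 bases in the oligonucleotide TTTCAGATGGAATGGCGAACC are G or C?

Counting bases: T=5, G=6, C=4, A=6
Total G or C: 6 + 4 = 10

10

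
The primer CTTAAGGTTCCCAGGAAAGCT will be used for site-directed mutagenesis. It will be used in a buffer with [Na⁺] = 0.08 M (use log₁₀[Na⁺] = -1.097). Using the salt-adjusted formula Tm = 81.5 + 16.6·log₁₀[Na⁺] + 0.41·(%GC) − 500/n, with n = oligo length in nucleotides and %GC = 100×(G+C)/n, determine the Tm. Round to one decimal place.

59.0°C

Length n = 21. T=5, G=5, A=6, C=5
G+C = 10, so %GC = 10/21 × 100 = 47.619%
Salt term: 16.6 × (-1.097) = -18.21
GC term: 0.41 × 47.619 = 19.524; length term: −500/21 = −23.81
Tm = 81.5 + (-18.21) + 19.524 − 23.81 = 59.004 → 59.0°C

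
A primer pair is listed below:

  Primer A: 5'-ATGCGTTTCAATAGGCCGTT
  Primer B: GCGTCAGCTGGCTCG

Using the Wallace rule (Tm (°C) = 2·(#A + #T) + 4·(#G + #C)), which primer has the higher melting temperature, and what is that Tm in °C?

Primer A, 58°C

Primer A: A+T=11, G+C=9 → Tm = 2(11)+4(9) = 58°C
Primer B: A+T=4, G+C=11 → Tm = 2(4)+4(11) = 52°C
58°C vs 52°C → primer A is higher.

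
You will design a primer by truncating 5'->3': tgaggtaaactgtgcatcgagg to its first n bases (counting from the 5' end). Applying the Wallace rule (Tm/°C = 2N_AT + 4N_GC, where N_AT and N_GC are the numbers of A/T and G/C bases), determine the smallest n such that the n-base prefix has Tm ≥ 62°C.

First 20 bases: TGAGGTAAACTGTGCATCGA → Tm = 58°C (< 62°C)
First 21 bases: TGAGGTAAACTGTGCATCGAG → Tm = 62°C (≥ 62°C)
Each additional base adds 2°C (A/T) or 4°C (G/C), so Tm is non-decreasing in n; n = 21 is the first length to reach 62°C.

n = 21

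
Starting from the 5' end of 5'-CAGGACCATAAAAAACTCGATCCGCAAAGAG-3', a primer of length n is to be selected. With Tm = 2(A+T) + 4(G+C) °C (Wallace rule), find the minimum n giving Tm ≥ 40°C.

First 14 bases: CAGGACCATAAAAA → Tm = 38°C (< 40°C)
First 15 bases: CAGGACCATAAAAAA → Tm = 40°C (≥ 40°C)
Each additional base adds 2°C (A/T) or 4°C (G/C), so Tm is non-decreasing in n; n = 15 is the first length to reach 40°C.

n = 15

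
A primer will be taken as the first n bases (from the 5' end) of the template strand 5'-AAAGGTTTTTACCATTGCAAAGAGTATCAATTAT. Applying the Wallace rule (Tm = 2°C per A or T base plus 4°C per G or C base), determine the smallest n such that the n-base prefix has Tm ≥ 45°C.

First 17 bases: AAAGGTTTTTACCATTG → Tm = 44°C (< 45°C)
First 18 bases: AAAGGTTTTTACCATTGC → Tm = 48°C (≥ 45°C)
Each additional base adds 2°C (A/T) or 4°C (G/C), so Tm is non-decreasing in n; n = 18 is the first length to reach 45°C.

n = 18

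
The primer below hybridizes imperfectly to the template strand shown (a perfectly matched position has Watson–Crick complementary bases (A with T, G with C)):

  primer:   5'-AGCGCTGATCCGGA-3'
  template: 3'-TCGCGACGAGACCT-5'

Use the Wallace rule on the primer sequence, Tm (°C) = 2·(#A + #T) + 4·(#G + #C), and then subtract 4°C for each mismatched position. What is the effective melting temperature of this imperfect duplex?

38°C

Primer base counts: A=3, T=2, G=5, C=4 → A+T=5, G+C=9
Perfect-match Tm = 2(5) + 4(9) = 10 + 36 = 46°C
Mismatches (positions where the bases are not complementary): 2 (at positions 8, 11)
Effective Tm = 46 − 2×4 = 46 − 8 = 38°C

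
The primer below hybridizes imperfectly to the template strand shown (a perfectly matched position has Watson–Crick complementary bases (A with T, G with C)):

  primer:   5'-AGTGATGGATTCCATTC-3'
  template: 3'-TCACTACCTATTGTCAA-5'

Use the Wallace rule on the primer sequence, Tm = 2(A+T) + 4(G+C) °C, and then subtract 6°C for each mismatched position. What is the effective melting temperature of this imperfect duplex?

Primer base counts: A=4, T=6, G=4, C=3 → A+T=10, G+C=7
Perfect-match Tm = 2(10) + 4(7) = 20 + 28 = 48°C
Mismatches (positions where the bases are not complementary): 4 (at positions 11, 12, 15, 17)
Effective Tm = 48 − 4×6 = 48 − 24 = 24°C

24°C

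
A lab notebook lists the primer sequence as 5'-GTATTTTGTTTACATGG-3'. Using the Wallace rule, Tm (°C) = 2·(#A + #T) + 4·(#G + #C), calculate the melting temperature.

Base counts: A=3, G=4, T=9, C=1
So N_AT = 12 and N_GC = 5.
Tm = 4·5 + 2·12 = 20 + 24 = 44°C

44°C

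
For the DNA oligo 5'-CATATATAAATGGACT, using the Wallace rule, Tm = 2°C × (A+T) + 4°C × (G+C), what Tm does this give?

Base counts: C=2, G=2, T=5, A=7
A+T = 12, G+C = 4
Tm = 4·4 + 2·12 = 16 + 24 = 40°C

40°C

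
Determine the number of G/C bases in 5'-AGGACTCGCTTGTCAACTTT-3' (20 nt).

A=4, C=5, T=7, G=4
G+C = 4 + 5 = 9

9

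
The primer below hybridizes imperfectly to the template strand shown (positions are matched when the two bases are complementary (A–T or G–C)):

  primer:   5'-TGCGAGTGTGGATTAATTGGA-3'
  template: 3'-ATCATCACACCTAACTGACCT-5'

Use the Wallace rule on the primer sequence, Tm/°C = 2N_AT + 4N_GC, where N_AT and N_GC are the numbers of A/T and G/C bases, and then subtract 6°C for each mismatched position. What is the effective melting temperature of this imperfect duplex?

30°C

Primer base counts: A=5, T=7, G=8, C=1 → A+T=12, G+C=9
Perfect-match Tm = 2(12) + 4(9) = 24 + 36 = 60°C
Mismatches (positions where the bases are not complementary): 5 (at positions 2, 3, 4, 15, 17)
Effective Tm = 60 − 5×6 = 60 − 30 = 30°C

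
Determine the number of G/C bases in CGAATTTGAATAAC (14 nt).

Scanning the sequence gives A=6, T=4, C=2, G=2.
Total G or C: 2 + 2 = 4

4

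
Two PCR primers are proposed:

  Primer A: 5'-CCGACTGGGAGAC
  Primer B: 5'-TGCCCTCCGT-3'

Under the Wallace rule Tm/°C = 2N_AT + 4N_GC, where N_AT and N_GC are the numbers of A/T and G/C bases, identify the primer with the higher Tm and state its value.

Primer A, 44°C

Primer A: A+T=4, G+C=9 → Tm = 2(4)+4(9) = 44°C
Primer B: A+T=3, G+C=7 → Tm = 2(3)+4(7) = 34°C
44°C vs 34°C → primer A is higher.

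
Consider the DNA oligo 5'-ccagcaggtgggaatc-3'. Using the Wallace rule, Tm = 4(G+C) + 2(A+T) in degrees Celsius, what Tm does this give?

52°C

A=4, T=2, C=4, G=6
A+T = 6, G+C = 10
Tm = 4·10 + 2·6 = 40 + 12 = 52°C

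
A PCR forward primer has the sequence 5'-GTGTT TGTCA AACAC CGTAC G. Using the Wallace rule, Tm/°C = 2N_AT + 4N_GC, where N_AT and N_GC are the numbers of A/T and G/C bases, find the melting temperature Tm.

62°C

Counting bases: A=5, C=5, T=6, G=5
So N_AT = 11 and N_GC = 10.
Tm = 2(11) + 4(10) = 22 + 40 = 62°C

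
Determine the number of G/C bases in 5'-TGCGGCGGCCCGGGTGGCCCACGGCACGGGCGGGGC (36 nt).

32

G=19, T=2, A=2, C=13
Total G or C: 19 + 13 = 32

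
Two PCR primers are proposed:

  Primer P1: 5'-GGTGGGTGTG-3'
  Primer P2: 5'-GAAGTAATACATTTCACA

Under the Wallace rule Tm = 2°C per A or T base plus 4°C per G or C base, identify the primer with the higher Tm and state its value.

Primer P2, 46°C

Primer P1: A+T=3, G+C=7 → Tm = 2(3)+4(7) = 34°C
Primer P2: A+T=13, G+C=5 → Tm = 2(13)+4(5) = 46°C
34°C vs 46°C → primer P2 is higher.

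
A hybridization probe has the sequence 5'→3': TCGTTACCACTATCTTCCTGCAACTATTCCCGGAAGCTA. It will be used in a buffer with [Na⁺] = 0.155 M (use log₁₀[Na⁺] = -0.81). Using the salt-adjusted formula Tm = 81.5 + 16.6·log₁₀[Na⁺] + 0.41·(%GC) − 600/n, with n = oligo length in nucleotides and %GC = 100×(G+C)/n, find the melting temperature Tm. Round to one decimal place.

71.6°C

Length n = 39. C=13, A=9, T=12, G=5
G+C = 18, so %GC = 18/39 × 100 = 46.154%
Salt term: 16.6 × (-0.81) = -13.446
GC term: 0.41 × 46.154 = 18.923; length term: −600/39 = −15.385
Tm = 81.5 + (-13.446) + 18.923 − 15.385 = 71.592 → 71.6°C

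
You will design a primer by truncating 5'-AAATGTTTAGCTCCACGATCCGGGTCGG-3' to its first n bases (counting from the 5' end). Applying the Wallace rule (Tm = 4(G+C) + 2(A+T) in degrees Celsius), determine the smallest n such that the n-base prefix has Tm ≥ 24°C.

n = 10

First 9 bases: AAATGTTTA → Tm = 20°C (< 24°C)
First 10 bases: AAATGTTTAG → Tm = 24°C (≥ 24°C)
Since every base adds ≥2°C, Tm only increases with n, so the threshold is first crossed at n = 10.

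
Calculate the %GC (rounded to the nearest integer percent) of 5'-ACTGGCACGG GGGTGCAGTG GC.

73%

Base counts: C=5, A=3, T=3, G=11
G+C = 11 + 5 = 16 out of 22 bases
%GC = 16/22 × 100 = 72.73% ≈ 73%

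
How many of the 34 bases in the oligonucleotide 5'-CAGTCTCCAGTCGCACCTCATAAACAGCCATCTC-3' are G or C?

Base counts: T=7, A=9, G=4, C=14
Total G or C: 4 + 14 = 18

18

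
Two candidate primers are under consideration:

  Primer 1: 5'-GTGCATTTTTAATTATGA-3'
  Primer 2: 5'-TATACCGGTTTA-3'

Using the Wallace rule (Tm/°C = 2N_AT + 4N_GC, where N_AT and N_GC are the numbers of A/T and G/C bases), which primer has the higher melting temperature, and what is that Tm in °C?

Primer 1: A+T=14, G+C=4 → Tm = 2(14)+4(4) = 44°C
Primer 2: A+T=8, G+C=4 → Tm = 2(8)+4(4) = 32°C
44°C vs 32°C → primer 1 is higher.

Primer 1, 44°C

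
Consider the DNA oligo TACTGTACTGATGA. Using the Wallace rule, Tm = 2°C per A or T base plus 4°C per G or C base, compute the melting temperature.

38°C

Base counts: G=3, A=4, T=5, C=2
A+T = 9, G+C = 5
Tm = 2×9 + 4×5 = 38°C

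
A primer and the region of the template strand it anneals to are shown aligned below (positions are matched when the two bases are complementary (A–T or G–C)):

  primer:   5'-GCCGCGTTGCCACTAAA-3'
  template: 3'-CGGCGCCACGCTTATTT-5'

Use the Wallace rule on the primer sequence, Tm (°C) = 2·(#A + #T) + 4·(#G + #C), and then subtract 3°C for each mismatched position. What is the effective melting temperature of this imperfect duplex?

Primer base counts: A=4, T=3, G=4, C=6 → A+T=7, G+C=10
Perfect-match Tm = 2(7) + 4(10) = 14 + 40 = 54°C
Mismatches (positions where the bases are not complementary): 3 (at positions 7, 11, 13)
Effective Tm = 54 − 3×3 = 54 − 9 = 45°C

45°C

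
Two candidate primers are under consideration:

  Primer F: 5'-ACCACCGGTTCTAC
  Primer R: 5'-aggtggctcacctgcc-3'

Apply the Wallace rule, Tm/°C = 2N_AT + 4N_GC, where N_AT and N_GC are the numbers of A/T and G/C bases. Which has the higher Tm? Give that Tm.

Primer F: A+T=6, G+C=8 → Tm = 2(6)+4(8) = 44°C
Primer R: A+T=5, G+C=11 → Tm = 2(5)+4(11) = 54°C
44°C vs 54°C → primer R is higher.

Primer R, 54°C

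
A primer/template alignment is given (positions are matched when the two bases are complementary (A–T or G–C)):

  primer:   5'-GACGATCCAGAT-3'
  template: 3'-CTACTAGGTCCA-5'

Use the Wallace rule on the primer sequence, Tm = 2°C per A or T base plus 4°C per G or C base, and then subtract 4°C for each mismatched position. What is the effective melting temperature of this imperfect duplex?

Primer base counts: A=4, T=2, G=3, C=3 → A+T=6, G+C=6
Perfect-match Tm = 2(6) + 4(6) = 12 + 24 = 36°C
Mismatches (positions where the bases are not complementary): 2 (at positions 3, 11)
Effective Tm = 36 − 2×4 = 36 − 8 = 28°C

28°C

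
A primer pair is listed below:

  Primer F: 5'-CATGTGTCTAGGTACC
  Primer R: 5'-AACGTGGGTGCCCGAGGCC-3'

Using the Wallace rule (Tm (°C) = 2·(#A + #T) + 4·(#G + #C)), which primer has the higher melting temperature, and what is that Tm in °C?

Primer F: A+T=8, G+C=8 → Tm = 2(8)+4(8) = 48°C
Primer R: A+T=5, G+C=14 → Tm = 2(5)+4(14) = 66°C
48°C vs 66°C → primer R is higher.

Primer R, 66°C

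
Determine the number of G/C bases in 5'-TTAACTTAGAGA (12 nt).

3

Base counts: C=1, A=5, T=4, G=2
Total G or C: 2 + 1 = 3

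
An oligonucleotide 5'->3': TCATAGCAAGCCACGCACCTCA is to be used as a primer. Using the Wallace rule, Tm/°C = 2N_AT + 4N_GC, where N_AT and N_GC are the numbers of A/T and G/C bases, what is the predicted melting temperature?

T=3, G=3, A=7, C=9
So N_AT = 10 and N_GC = 12.
Tm = 2×10 + 4×12 = 68°C

68°C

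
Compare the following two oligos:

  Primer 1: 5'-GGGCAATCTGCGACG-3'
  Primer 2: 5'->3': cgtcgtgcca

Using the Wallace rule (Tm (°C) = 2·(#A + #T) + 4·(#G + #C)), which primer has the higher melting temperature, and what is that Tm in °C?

Primer 1: A+T=5, G+C=10 → Tm = 2(5)+4(10) = 50°C
Primer 2: A+T=3, G+C=7 → Tm = 2(3)+4(7) = 34°C
50°C vs 34°C → primer 1 is higher.

Primer 1, 50°C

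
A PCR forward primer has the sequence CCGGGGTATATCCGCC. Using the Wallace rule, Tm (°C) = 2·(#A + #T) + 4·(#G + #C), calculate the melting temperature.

54°C

Scanning the sequence gives C=6, T=3, A=2, G=5.
A+T = 5, G+C = 11
Tm = 4·11 + 2·5 = 44 + 10 = 54°C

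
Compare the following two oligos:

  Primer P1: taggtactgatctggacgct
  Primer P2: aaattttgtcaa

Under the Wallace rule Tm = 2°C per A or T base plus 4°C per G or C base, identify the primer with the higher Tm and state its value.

Primer P1: A+T=10, G+C=10 → Tm = 2(10)+4(10) = 60°C
Primer P2: A+T=10, G+C=2 → Tm = 2(10)+4(2) = 28°C
60°C vs 28°C → primer P1 is higher.

Primer P1, 60°C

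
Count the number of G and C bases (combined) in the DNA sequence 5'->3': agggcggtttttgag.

8

Counting bases: C=1, G=7, A=2, T=5
Total G or C: 7 + 1 = 8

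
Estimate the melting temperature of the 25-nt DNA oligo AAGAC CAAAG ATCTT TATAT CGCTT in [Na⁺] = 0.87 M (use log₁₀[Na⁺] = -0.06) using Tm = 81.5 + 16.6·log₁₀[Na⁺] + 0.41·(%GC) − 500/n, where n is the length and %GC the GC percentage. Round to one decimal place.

Length n = 25. Base counts: G=3, C=5, A=9, T=8
G+C = 8, so %GC = 8/25 × 100 = 32%
Salt term: 16.6 × (-0.06) = -0.996
GC term: 0.41 × 32 = 13.12; length term: −500/25 = −20
Tm = 81.5 + (-0.996) + 13.12 − 20 = 73.624 → 73.6°C

73.6°C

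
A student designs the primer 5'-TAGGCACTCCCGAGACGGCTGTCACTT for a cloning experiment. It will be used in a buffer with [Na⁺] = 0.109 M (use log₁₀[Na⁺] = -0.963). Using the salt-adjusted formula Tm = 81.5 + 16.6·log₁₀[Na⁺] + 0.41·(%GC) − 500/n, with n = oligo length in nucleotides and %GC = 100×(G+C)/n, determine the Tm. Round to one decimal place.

71.3°C

Length n = 27. G=7, C=9, T=6, A=5
G+C = 16, so %GC = 16/27 × 100 = 59.259%
Salt term: 16.6 × (-0.963) = -15.986
GC term: 0.41 × 59.259 = 24.296; length term: −500/27 = −18.519
Tm = 81.5 + (-15.986) + 24.296 − 18.519 = 71.291 → 71.3°C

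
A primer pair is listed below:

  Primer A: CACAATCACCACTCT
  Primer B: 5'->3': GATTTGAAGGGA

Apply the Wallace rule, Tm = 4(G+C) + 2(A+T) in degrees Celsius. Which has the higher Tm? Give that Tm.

Primer A, 44°C

Primer A: A+T=8, G+C=7 → Tm = 2(8)+4(7) = 44°C
Primer B: A+T=7, G+C=5 → Tm = 2(7)+4(5) = 34°C
44°C vs 34°C → primer A is higher.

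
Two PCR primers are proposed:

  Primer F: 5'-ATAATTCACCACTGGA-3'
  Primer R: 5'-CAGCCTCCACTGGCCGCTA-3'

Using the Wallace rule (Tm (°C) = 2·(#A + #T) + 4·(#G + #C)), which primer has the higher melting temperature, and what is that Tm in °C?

Primer F: A+T=10, G+C=6 → Tm = 2(10)+4(6) = 44°C
Primer R: A+T=6, G+C=13 → Tm = 2(6)+4(13) = 64°C
44°C vs 64°C → primer R is higher.

Primer R, 64°C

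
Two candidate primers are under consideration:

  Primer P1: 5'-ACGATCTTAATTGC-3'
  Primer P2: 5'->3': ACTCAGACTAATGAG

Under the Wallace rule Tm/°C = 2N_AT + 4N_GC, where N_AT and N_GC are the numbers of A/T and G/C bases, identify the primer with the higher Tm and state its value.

Primer P1: A+T=9, G+C=5 → Tm = 2(9)+4(5) = 38°C
Primer P2: A+T=9, G+C=6 → Tm = 2(9)+4(6) = 42°C
38°C vs 42°C → primer P2 is higher.

Primer P2, 42°C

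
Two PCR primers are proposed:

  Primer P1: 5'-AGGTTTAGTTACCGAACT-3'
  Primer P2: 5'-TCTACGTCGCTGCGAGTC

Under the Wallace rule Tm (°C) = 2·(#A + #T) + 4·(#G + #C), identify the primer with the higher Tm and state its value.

Primer P2, 58°C

Primer P1: A+T=11, G+C=7 → Tm = 2(11)+4(7) = 50°C
Primer P2: A+T=7, G+C=11 → Tm = 2(7)+4(11) = 58°C
50°C vs 58°C → primer P2 is higher.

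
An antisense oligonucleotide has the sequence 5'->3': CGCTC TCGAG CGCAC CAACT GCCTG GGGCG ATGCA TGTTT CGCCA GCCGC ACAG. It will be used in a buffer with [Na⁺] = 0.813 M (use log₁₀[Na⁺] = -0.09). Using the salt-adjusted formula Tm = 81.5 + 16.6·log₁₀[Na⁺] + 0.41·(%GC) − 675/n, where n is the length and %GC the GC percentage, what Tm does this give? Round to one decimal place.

94.8°C

Length n = 54. Counting bases: C=20, A=9, T=9, G=16
G+C = 36, so %GC = 36/54 × 100 = 66.667%
Salt term: 16.6 × (-0.09) = -1.494
GC term: 0.41 × 66.667 = 27.333; length term: −675/54 = −12.5
Tm = 81.5 + (-1.494) + 27.333 − 12.5 = 94.839 → 94.8°C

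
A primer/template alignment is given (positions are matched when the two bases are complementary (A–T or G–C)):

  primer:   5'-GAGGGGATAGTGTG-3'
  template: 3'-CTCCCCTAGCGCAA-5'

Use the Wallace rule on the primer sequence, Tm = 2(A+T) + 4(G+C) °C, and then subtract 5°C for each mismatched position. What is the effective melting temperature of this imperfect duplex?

Primer base counts: A=3, T=3, G=8, C=0 → A+T=6, G+C=8
Perfect-match Tm = 2(6) + 4(8) = 12 + 32 = 44°C
Mismatches (positions where the bases are not complementary): 3 (at positions 9, 11, 14)
Effective Tm = 44 − 3×5 = 44 − 15 = 29°C

29°C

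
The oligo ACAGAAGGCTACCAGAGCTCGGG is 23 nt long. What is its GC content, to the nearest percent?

61%

C=6, T=2, G=8, A=7
G+C = 8 + 6 = 14 out of 23 bases
%GC = 14/23 × 100 = 60.87% ≈ 61%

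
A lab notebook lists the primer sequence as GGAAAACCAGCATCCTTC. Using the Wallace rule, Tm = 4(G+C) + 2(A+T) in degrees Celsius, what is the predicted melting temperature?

54°C

G=3, T=3, A=6, C=6
AT pairs contribute 9, GC pairs contribute 9.
Tm = 4·9 + 2·9 = 36 + 18 = 54°C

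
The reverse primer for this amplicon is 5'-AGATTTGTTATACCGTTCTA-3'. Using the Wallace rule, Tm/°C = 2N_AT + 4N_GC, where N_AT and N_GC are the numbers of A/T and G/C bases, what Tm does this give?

52°C

C=3, G=3, A=5, T=9
A+T = 14, G+C = 6
Tm = 4·6 + 2·14 = 24 + 28 = 52°C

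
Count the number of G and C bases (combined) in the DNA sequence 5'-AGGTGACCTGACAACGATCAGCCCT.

Scanning the sequence gives G=6, C=8, T=4, A=7.
G+C = 6 + 8 = 14

14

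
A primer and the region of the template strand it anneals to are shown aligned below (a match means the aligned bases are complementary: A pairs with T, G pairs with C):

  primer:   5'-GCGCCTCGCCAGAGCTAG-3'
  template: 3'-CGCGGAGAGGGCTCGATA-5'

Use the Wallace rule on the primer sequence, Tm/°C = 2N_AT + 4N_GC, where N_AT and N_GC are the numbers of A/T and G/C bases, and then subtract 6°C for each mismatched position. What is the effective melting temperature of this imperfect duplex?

Primer base counts: A=3, T=2, G=6, C=7 → A+T=5, G+C=13
Perfect-match Tm = 2(5) + 4(13) = 10 + 52 = 62°C
Mismatches (positions where the bases are not complementary): 3 (at positions 8, 11, 18)
Effective Tm = 62 − 3×6 = 62 − 18 = 44°C

44°C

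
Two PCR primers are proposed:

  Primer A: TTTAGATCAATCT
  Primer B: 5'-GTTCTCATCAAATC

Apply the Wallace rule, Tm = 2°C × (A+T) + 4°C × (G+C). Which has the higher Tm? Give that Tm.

Primer B, 38°C

Primer A: A+T=10, G+C=3 → Tm = 2(10)+4(3) = 32°C
Primer B: A+T=9, G+C=5 → Tm = 2(9)+4(5) = 38°C
32°C vs 38°C → primer B is higher.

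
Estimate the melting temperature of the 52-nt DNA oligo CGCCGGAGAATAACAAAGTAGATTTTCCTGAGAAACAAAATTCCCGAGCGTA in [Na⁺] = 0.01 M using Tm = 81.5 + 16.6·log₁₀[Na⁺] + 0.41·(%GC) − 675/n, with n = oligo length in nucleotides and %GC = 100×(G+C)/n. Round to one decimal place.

52.7°C

Length n = 52. Base counts: T=10, G=11, C=11, A=20
G+C = 22, so %GC = 22/52 × 100 = 42.308%
Salt term: 16.6 × (-2) = -33.2
GC term: 0.41 × 42.308 = 17.346; length term: −675/52 = −12.981
Tm = 81.5 + (-33.2) + 17.346 − 12.981 = 52.665 → 52.7°C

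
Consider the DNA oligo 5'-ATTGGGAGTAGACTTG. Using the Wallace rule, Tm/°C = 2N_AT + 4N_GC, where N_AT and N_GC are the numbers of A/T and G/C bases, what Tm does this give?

T=5, A=4, C=1, G=6
So N_AT = 9 and N_GC = 7.
Tm = 2×9 + 4×7 = 46°C

46°C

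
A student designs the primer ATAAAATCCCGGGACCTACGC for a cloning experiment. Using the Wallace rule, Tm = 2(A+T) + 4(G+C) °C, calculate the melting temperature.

Counting bases: A=7, G=4, T=3, C=7
A+T = 10, G+C = 11
Tm = 2(10) + 4(11) = 20 + 44 = 64°C

64°C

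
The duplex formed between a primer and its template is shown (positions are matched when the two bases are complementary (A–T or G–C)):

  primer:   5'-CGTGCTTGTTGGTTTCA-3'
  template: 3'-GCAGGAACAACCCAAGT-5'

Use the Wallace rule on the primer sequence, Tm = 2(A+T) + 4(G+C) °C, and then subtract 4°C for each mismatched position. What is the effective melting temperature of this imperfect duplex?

Primer base counts: A=1, T=8, G=5, C=3 → A+T=9, G+C=8
Perfect-match Tm = 2(9) + 4(8) = 18 + 32 = 50°C
Mismatches (positions where the bases are not complementary): 2 (at positions 4, 13)
Effective Tm = 50 − 2×4 = 50 − 8 = 42°C

42°C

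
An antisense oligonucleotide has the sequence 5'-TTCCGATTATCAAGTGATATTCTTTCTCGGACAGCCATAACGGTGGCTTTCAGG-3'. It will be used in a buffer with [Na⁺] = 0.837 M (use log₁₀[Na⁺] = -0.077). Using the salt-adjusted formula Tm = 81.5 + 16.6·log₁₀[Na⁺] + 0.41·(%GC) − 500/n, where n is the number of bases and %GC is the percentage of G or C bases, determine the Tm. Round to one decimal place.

89.2°C

Length n = 54. Base counts: C=12, A=12, G=12, T=18
G+C = 24, so %GC = 24/54 × 100 = 44.444%
Salt term: 16.6 × (-0.077) = -1.278
GC term: 0.41 × 44.444 = 18.222; length term: −500/54 = −9.259
Tm = 81.5 + (-1.278) + 18.222 − 9.259 = 89.185 → 89.2°C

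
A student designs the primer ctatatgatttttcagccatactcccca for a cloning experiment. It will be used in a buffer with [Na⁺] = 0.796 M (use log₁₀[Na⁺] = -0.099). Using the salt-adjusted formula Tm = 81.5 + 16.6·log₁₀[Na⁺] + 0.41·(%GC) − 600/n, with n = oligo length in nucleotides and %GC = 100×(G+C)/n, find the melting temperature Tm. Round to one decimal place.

Length n = 28. Counting bases: G=2, T=10, C=9, A=7
G+C = 11, so %GC = 11/28 × 100 = 39.286%
Salt term: 16.6 × (-0.099) = -1.643
GC term: 0.41 × 39.286 = 16.107; length term: −600/28 = −21.429
Tm = 81.5 + (-1.643) + 16.107 − 21.429 = 74.535 → 74.5°C

74.5°C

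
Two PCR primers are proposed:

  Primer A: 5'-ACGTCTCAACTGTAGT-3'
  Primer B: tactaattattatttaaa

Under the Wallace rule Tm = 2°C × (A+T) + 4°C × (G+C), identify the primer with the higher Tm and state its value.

Primer A, 46°C

Primer A: A+T=9, G+C=7 → Tm = 2(9)+4(7) = 46°C
Primer B: A+T=17, G+C=1 → Tm = 2(17)+4(1) = 38°C
46°C vs 38°C → primer A is higher.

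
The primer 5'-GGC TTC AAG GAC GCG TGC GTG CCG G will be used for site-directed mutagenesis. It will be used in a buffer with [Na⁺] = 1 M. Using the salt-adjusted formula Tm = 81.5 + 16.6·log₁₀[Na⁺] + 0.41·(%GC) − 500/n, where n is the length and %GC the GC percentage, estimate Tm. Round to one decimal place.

Length n = 25. Scanning the sequence gives T=4, G=11, A=3, C=7.
G+C = 18, so %GC = 18/25 × 100 = 72%
Salt term: 16.6 × (0) = 0
GC term: 0.41 × 72 = 29.52; length term: −500/25 = −20
Tm = 81.5 + (0) + 29.52 − 20 = 91.02 → 91.0°C

91.0°C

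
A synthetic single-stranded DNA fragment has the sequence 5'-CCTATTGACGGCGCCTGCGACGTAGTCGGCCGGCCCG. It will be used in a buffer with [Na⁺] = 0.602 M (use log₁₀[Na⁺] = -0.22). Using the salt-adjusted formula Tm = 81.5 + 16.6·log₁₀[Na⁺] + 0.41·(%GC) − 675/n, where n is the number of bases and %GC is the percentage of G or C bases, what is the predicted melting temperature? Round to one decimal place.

Length n = 37. Scanning the sequence gives T=6, A=4, C=14, G=13.
G+C = 27, so %GC = 27/37 × 100 = 72.973%
Salt term: 16.6 × (-0.22) = -3.652
GC term: 0.41 × 72.973 = 29.919; length term: −675/37 = −18.243
Tm = 81.5 + (-3.652) + 29.919 − 18.243 = 89.524 → 89.5°C

89.5°C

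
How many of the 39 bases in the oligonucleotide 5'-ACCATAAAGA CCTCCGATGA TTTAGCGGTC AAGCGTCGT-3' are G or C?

Base counts: C=10, G=9, T=9, A=11
Total G or C: 9 + 10 = 19

19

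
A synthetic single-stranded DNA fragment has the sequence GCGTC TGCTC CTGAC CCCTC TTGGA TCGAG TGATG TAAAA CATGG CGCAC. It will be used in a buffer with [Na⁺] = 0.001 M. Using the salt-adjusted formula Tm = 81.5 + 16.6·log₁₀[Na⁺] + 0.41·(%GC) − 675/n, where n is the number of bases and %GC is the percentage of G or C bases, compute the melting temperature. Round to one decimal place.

Length n = 50. Counting bases: C=15, T=12, G=13, A=10
G+C = 28, so %GC = 28/50 × 100 = 56%
Salt term: 16.6 × (-3) = -49.8
GC term: 0.41 × 56 = 22.96; length term: −675/50 = −13.5
Tm = 81.5 + (-49.8) + 22.96 − 13.5 = 41.16 → 41.2°C

41.2°C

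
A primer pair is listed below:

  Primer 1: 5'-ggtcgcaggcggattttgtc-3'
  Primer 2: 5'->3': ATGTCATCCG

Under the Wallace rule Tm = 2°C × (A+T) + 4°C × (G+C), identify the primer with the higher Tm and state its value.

Primer 1: A+T=8, G+C=12 → Tm = 2(8)+4(12) = 64°C
Primer 2: A+T=5, G+C=5 → Tm = 2(5)+4(5) = 30°C
64°C vs 30°C → primer 1 is higher.

Primer 1, 64°C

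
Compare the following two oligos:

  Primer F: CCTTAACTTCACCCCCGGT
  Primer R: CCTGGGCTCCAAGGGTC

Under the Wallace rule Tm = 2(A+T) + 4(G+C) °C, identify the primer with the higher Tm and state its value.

Primer F, 60°C

Primer F: A+T=8, G+C=11 → Tm = 2(8)+4(11) = 60°C
Primer R: A+T=5, G+C=12 → Tm = 2(5)+4(12) = 58°C
60°C vs 58°C → primer F is higher.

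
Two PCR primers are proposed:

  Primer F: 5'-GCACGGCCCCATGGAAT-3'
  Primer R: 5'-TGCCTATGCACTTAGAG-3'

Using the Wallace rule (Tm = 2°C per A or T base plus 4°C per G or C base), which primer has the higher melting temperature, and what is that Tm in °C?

Primer F, 56°C

Primer F: A+T=6, G+C=11 → Tm = 2(6)+4(11) = 56°C
Primer R: A+T=9, G+C=8 → Tm = 2(9)+4(8) = 50°C
56°C vs 50°C → primer F is higher.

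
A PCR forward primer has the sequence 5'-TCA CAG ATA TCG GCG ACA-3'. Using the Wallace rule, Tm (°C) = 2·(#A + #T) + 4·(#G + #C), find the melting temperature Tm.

54°C

Counting bases: G=4, A=6, T=3, C=5
AT pairs contribute 9, GC pairs contribute 9.
Tm = 4·9 + 2·9 = 36 + 18 = 54°C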